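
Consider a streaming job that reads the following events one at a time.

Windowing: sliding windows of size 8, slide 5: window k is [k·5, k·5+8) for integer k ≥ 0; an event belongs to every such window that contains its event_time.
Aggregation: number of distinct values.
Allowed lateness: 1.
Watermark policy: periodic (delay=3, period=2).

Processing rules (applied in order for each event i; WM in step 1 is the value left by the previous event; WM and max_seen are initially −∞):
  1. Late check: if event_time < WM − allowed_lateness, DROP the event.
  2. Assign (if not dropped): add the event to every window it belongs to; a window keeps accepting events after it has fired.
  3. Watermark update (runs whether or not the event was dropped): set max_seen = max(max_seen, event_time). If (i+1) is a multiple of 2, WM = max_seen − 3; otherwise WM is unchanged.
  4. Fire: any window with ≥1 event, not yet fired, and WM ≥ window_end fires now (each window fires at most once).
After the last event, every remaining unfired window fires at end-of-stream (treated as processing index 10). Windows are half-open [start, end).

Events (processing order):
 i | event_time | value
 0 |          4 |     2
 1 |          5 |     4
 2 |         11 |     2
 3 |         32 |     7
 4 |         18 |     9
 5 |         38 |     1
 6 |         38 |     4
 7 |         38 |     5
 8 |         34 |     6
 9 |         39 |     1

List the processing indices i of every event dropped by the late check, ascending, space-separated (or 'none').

i=0 t=4 v=2: → [0,8); WM=−∞
i=1 t=5 v=4: → [5,13),[0,8); WM=2
i=2 t=11 v=2: → [10,18),[5,13); WM=2
i=3 t=32 v=7: → [30,38),[25,33); WM=29; [0,8) fires=2 [5,13) fires=2 [10,18) fires=1
i=4 t=18 v=9: DROP (t<29-1); WM=29
i=5 t=38 v=1: → [35,43); WM=35; [25,33) fires=1
i=6 t=38 v=4: → [35,43); WM=35
i=7 t=38 v=5: → [35,43); WM=35
i=8 t=34 v=6: → [30,38); WM=35
i=9 t=39 v=1: → [35,43); WM=36

4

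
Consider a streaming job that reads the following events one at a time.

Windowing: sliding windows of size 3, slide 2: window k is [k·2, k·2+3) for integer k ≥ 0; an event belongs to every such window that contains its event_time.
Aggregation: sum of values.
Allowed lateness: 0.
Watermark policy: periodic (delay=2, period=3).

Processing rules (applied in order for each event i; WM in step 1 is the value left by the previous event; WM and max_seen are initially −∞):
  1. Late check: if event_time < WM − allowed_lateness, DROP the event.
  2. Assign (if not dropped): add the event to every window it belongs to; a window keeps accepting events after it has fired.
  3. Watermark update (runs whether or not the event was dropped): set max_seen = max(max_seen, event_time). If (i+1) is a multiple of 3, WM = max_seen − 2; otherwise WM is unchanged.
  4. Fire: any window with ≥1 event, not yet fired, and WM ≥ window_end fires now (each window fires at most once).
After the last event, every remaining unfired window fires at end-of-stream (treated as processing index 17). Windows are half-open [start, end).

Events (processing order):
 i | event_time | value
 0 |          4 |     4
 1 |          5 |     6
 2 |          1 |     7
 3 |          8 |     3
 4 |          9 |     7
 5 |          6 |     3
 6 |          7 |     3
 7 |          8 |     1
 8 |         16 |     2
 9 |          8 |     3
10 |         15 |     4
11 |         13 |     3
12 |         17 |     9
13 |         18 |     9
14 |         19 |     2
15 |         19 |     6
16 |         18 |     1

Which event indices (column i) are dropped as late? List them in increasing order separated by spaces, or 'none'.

9 11

i=0 t=4 v=4: → [4,7),[2,5); WM=−∞
i=1 t=5 v=6: → [4,7); WM=−∞
i=2 t=1 v=7: → [0,3); WM=3; [0,3) fires=7
i=3 t=8 v=3: → [8,11),[6,9); WM=3
i=4 t=9 v=7: → [8,11); WM=3
i=5 t=6 v=3: → [6,9),[4,7); WM=7; [2,5) fires=4 [4,7) fires=13
i=6 t=7 v=3: → [6,9); WM=7
i=7 t=8 v=1: → [8,11),[6,9); WM=7
i=8 t=16 v=2: → [16,19),[14,17); WM=14; [6,9) fires=10 [8,11) fires=11
i=9 t=8 v=3: DROP (t<14-0); WM=14
i=10 t=15 v=4: → [14,17); WM=14
i=11 t=13 v=3: DROP (t<14-0); WM=14
i=12 t=17 v=9: → [16,19); WM=14
i=13 t=18 v=9: → [18,21),[16,19); WM=14
i=14 t=19 v=2: → [18,21); WM=17; [14,17) fires=6
i=15 t=19 v=6: → [18,21); WM=17
i=16 t=18 v=1: → [18,21),[16,19); WM=17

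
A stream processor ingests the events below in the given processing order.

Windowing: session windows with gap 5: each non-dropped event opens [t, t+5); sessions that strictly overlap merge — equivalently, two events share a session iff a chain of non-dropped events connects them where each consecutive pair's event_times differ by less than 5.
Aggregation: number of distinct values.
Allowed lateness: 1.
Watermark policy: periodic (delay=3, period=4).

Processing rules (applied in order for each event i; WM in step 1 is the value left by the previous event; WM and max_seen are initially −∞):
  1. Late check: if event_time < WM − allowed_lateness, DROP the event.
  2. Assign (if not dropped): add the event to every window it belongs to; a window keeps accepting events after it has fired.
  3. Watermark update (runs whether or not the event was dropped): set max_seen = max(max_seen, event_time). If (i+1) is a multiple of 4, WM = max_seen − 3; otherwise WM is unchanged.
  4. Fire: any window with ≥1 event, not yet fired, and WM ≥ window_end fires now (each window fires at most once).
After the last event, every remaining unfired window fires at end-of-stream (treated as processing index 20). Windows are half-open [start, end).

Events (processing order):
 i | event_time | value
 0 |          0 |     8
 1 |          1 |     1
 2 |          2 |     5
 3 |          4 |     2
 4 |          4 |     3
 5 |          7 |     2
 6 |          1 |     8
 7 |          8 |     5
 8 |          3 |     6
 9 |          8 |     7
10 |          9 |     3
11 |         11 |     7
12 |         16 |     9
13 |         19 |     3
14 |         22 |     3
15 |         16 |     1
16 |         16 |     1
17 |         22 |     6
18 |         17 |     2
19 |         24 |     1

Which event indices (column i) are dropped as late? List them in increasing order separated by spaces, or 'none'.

8 16 18

i=0 t=0 v=8: → [0,5); WM=−∞
i=1 t=1 v=1: → [0,6); WM=−∞
i=2 t=2 v=5: → [0,7); WM=−∞
i=3 t=4 v=2: → [0,9); WM=1
i=4 t=4 v=3: → [0,9); WM=1
i=5 t=7 v=2: → [0,12); WM=1
i=6 t=1 v=8: → [0,12); WM=1
i=7 t=8 v=5: → [0,13); WM=5
i=8 t=3 v=6: DROP (t<5-1); WM=5
i=9 t=8 v=7: → [0,13); WM=5
i=10 t=9 v=3: → [0,14); WM=5
i=11 t=11 v=7: → [0,16); WM=8
i=12 t=16 v=9: → [16,21); WM=8
i=13 t=19 v=3: → [16,24); WM=8
i=14 t=22 v=3: → [16,27); WM=8
i=15 t=16 v=1: → [16,27); WM=19
i=16 t=16 v=1: DROP (t<19-1); WM=19
i=17 t=22 v=6: → [16,27); WM=19
i=18 t=17 v=2: DROP (t<19-1); WM=19
i=19 t=24 v=1: → [16,29); WM=21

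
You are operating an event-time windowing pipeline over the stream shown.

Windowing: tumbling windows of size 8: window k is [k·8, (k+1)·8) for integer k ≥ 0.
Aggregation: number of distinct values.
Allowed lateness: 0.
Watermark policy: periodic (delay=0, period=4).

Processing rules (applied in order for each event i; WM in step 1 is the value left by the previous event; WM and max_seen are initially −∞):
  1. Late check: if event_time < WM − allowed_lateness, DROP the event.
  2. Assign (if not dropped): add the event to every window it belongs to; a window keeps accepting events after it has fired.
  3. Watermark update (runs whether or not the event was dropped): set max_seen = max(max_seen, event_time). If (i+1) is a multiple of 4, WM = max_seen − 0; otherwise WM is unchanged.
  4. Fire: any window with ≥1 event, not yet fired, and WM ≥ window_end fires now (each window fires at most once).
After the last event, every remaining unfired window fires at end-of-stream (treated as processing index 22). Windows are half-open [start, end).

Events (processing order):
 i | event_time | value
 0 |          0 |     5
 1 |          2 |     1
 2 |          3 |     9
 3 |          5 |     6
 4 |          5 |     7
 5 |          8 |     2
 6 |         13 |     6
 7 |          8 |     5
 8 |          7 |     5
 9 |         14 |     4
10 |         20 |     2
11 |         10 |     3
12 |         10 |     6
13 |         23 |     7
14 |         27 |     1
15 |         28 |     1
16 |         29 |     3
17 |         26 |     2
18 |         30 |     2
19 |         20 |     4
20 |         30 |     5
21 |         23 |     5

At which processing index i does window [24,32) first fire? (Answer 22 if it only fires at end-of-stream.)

22

i=0 t=0 v=5: → [0,8); WM=−∞
i=1 t=2 v=1: → [0,8); WM=−∞
i=2 t=3 v=9: → [0,8); WM=−∞
i=3 t=5 v=6: → [0,8); WM=5
i=4 t=5 v=7: → [0,8); WM=5
i=5 t=8 v=2: → [8,16); WM=5
i=6 t=13 v=6: → [8,16); WM=5
i=7 t=8 v=5: → [8,16); WM=13; [0,8) fires=5
i=8 t=7 v=5: DROP (t<13-0); WM=13
i=9 t=14 v=4: → [8,16); WM=13
i=10 t=20 v=2: → [16,24); WM=13
i=11 t=10 v=3: DROP (t<13-0); WM=20; [8,16) fires=4
i=12 t=10 v=6: DROP (t<20-0); WM=20
i=13 t=23 v=7: → [16,24); WM=20
i=14 t=27 v=1: → [24,32); WM=20
i=15 t=28 v=1: → [24,32); WM=28; [16,24) fires=2
i=16 t=29 v=3: → [24,32); WM=28
i=17 t=26 v=2: DROP (t<28-0); WM=28
i=18 t=30 v=2: → [24,32); WM=28
i=19 t=20 v=4: DROP (t<28-0); WM=30
i=20 t=30 v=5: → [24,32); WM=30
i=21 t=23 v=5: DROP (t<30-0); WM=30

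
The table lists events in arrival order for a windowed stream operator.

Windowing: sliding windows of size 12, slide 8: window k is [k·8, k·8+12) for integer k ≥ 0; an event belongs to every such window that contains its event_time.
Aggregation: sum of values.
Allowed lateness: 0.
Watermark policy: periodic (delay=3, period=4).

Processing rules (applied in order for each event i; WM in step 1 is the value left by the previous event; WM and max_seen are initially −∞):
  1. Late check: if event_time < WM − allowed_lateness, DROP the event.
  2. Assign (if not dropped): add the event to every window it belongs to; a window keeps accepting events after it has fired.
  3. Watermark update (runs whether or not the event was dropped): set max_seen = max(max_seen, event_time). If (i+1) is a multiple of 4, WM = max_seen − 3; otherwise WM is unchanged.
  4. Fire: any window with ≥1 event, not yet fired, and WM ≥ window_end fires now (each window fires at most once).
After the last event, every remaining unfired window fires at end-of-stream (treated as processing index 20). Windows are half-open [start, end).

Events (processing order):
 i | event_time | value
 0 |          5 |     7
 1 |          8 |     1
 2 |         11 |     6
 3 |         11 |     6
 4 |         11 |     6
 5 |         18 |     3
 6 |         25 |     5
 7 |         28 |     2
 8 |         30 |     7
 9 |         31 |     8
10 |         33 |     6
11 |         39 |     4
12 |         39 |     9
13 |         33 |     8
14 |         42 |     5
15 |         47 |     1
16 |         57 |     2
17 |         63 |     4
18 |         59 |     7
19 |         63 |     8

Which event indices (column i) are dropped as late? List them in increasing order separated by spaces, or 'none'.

13

i=0 t=5 v=7: → [0,12); WM=−∞
i=1 t=8 v=1: → [8,20),[0,12); WM=−∞
i=2 t=11 v=6: → [8,20),[0,12); WM=−∞
i=3 t=11 v=6: → [8,20),[0,12); WM=8
i=4 t=11 v=6: → [8,20),[0,12); WM=8
i=5 t=18 v=3: → [16,28),[8,20); WM=8
i=6 t=25 v=5: → [24,36),[16,28); WM=8
i=7 t=28 v=2: → [24,36); WM=25; [0,12) fires=26 [8,20) fires=22
i=8 t=30 v=7: → [24,36); WM=25
i=9 t=31 v=8: → [24,36); WM=25
i=10 t=33 v=6: → [32,44),[24,36); WM=25
i=11 t=39 v=4: → [32,44); WM=36; [16,28) fires=8 [24,36) fires=28
i=12 t=39 v=9: → [32,44); WM=36
i=13 t=33 v=8: DROP (t<36-0); WM=36
i=14 t=42 v=5: → [40,52),[32,44); WM=36
i=15 t=47 v=1: → [40,52); WM=44; [32,44) fires=24
i=16 t=57 v=2: → [56,68),[48,60); WM=44
i=17 t=63 v=4: → [56,68); WM=44
i=18 t=59 v=7: → [56,68),[48,60); WM=44
i=19 t=63 v=8: → [56,68); WM=60; [40,52) fires=6 [48,60) fires=9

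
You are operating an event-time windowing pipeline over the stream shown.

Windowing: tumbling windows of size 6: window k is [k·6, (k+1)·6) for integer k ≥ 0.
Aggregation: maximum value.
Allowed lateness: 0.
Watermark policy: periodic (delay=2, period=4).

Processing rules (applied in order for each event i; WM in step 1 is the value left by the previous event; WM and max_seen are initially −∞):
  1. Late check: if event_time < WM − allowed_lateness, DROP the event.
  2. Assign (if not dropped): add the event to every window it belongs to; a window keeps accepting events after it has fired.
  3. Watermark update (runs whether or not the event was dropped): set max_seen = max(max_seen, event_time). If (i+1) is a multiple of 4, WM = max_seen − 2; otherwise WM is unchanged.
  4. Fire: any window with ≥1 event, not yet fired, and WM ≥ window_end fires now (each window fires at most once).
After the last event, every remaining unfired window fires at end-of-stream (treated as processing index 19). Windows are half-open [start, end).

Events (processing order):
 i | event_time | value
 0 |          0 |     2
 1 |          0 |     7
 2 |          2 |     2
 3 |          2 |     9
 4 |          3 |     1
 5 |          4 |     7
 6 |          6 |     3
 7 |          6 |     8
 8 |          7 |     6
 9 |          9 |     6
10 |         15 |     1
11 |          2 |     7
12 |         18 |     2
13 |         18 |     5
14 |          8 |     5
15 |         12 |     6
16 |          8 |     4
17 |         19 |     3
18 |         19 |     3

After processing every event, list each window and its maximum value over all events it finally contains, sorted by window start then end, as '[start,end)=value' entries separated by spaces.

i=0 t=0 v=2: → [0,6); WM=−∞
i=1 t=0 v=7: → [0,6); WM=−∞
i=2 t=2 v=2: → [0,6); WM=−∞
i=3 t=2 v=9: → [0,6); WM=0
i=4 t=3 v=1: → [0,6); WM=0
i=5 t=4 v=7: → [0,6); WM=0
i=6 t=6 v=3: → [6,12); WM=0
i=7 t=6 v=8: → [6,12); WM=4
i=8 t=7 v=6: → [6,12); WM=4
i=9 t=9 v=6: → [6,12); WM=4
i=10 t=15 v=1: → [12,18); WM=4
i=11 t=2 v=7: DROP (t<4-0); WM=13; [0,6) fires=9 [6,12) fires=8
i=12 t=18 v=2: → [18,24); WM=13
i=13 t=18 v=5: → [18,24); WM=13
i=14 t=8 v=5: DROP (t<13-0); WM=13
i=15 t=12 v=6: DROP (t<13-0); WM=16
i=16 t=8 v=4: DROP (t<16-0); WM=16
i=17 t=19 v=3: → [18,24); WM=16
i=18 t=19 v=3: → [18,24); WM=16

[0,6)=9 [6,12)=8 [12,18)=1 [18,24)=5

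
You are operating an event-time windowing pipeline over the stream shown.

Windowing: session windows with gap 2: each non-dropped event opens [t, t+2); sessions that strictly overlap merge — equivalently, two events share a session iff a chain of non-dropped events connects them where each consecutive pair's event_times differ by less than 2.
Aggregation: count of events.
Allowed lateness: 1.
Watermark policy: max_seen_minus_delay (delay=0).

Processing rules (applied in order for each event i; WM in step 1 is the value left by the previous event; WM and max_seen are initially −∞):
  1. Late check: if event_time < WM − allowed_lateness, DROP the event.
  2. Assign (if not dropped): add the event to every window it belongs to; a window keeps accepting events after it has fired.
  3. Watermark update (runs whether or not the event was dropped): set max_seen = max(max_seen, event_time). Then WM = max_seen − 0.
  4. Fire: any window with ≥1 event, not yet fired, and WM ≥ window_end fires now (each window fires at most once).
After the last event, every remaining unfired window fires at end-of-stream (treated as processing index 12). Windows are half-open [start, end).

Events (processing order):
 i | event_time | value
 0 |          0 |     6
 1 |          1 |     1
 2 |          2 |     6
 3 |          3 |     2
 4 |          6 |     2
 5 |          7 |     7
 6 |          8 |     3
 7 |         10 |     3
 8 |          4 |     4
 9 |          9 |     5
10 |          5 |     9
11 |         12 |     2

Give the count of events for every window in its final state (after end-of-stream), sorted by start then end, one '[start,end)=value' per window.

i=0 t=0 v=6: → [0,2); WM=0
i=1 t=1 v=1: → [0,3); WM=1
i=2 t=2 v=6: → [0,4); WM=2
i=3 t=3 v=2: → [0,5); WM=3
i=4 t=6 v=2: → [6,8); WM=6
i=5 t=7 v=7: → [6,9); WM=7
i=6 t=8 v=3: → [6,10); WM=8
i=7 t=10 v=3: → [10,12); WM=10
i=8 t=4 v=4: DROP (t<10-1); WM=10
i=9 t=9 v=5: → [6,12); WM=10
i=10 t=5 v=9: DROP (t<10-1); WM=10
i=11 t=12 v=2: → [12,14); WM=12

[0,5)=4 [6,12)=5 [12,14)=1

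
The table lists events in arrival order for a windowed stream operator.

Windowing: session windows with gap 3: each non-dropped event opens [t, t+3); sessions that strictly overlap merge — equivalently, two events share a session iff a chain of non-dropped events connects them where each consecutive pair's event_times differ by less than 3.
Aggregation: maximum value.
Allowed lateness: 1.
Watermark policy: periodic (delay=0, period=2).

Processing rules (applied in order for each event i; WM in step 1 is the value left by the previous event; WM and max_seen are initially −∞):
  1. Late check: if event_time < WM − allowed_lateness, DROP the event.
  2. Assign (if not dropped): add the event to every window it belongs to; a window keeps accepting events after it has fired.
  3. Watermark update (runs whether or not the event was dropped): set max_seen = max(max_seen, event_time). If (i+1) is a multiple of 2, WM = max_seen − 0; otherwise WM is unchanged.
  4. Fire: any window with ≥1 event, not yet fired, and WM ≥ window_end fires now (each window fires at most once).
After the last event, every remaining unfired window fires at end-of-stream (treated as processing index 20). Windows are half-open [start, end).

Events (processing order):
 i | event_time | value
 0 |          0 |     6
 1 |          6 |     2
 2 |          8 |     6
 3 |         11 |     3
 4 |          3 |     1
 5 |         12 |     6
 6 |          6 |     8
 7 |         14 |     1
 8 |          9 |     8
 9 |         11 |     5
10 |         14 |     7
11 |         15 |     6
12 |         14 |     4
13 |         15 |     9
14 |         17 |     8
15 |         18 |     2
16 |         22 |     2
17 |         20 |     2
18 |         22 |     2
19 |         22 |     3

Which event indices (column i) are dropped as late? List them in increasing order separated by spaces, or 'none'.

4 6 8 9

i=0 t=0 v=6: → [0,3); WM=−∞
i=1 t=6 v=2: → [6,9); WM=6
i=2 t=8 v=6: → [6,11); WM=6
i=3 t=11 v=3: → [11,14); WM=11
i=4 t=3 v=1: DROP (t<11-1); WM=11
i=5 t=12 v=6: → [11,15); WM=12
i=6 t=6 v=8: DROP (t<12-1); WM=12
i=7 t=14 v=1: → [11,17); WM=14
i=8 t=9 v=8: DROP (t<14-1); WM=14
i=9 t=11 v=5: DROP (t<14-1); WM=14
i=10 t=14 v=7: → [11,17); WM=14
i=11 t=15 v=6: → [11,18); WM=15
i=12 t=14 v=4: → [11,18); WM=15
i=13 t=15 v=9: → [11,18); WM=15
i=14 t=17 v=8: → [11,20); WM=15
i=15 t=18 v=2: → [11,21); WM=18
i=16 t=22 v=2: → [22,25); WM=18
i=17 t=20 v=2: → [11,25); WM=22
i=18 t=22 v=2: → [11,25); WM=22
i=19 t=22 v=3: → [11,25); WM=22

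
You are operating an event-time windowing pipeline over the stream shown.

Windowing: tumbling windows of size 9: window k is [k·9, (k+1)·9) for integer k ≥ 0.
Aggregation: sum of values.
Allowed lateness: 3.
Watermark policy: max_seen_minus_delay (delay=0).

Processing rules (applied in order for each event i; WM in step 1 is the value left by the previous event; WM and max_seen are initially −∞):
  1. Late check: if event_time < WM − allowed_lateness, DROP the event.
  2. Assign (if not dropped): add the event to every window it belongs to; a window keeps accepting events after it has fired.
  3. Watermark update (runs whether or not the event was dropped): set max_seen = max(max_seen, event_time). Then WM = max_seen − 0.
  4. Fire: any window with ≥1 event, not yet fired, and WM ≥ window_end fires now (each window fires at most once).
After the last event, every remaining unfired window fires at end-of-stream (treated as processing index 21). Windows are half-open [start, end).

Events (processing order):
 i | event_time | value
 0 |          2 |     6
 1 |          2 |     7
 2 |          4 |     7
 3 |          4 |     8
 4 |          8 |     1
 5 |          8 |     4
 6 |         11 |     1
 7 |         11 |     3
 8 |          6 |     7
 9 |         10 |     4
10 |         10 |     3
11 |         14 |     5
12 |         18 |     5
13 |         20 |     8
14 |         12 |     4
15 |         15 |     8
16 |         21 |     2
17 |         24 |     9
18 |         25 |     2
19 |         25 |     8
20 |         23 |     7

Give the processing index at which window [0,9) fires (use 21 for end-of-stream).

6

i=0 t=2 v=6: → [0,9); WM=2
i=1 t=2 v=7: → [0,9); WM=2
i=2 t=4 v=7: → [0,9); WM=4
i=3 t=4 v=8: → [0,9); WM=4
i=4 t=8 v=1: → [0,9); WM=8
i=5 t=8 v=4: → [0,9); WM=8
i=6 t=11 v=1: → [9,18); WM=11; [0,9) fires=33
i=7 t=11 v=3: → [9,18); WM=11
i=8 t=6 v=7: DROP (t<11-3); WM=11
i=9 t=10 v=4: → [9,18); WM=11
i=10 t=10 v=3: → [9,18); WM=11
i=11 t=14 v=5: → [9,18); WM=14
i=12 t=18 v=5: → [18,27); WM=18; [9,18) fires=16
i=13 t=20 v=8: → [18,27); WM=20
i=14 t=12 v=4: DROP (t<20-3); WM=20
i=15 t=15 v=8: DROP (t<20-3); WM=20
i=16 t=21 v=2: → [18,27); WM=21
i=17 t=24 v=9: → [18,27); WM=24
i=18 t=25 v=2: → [18,27); WM=25
i=19 t=25 v=8: → [18,27); WM=25
i=20 t=23 v=7: → [18,27); WM=25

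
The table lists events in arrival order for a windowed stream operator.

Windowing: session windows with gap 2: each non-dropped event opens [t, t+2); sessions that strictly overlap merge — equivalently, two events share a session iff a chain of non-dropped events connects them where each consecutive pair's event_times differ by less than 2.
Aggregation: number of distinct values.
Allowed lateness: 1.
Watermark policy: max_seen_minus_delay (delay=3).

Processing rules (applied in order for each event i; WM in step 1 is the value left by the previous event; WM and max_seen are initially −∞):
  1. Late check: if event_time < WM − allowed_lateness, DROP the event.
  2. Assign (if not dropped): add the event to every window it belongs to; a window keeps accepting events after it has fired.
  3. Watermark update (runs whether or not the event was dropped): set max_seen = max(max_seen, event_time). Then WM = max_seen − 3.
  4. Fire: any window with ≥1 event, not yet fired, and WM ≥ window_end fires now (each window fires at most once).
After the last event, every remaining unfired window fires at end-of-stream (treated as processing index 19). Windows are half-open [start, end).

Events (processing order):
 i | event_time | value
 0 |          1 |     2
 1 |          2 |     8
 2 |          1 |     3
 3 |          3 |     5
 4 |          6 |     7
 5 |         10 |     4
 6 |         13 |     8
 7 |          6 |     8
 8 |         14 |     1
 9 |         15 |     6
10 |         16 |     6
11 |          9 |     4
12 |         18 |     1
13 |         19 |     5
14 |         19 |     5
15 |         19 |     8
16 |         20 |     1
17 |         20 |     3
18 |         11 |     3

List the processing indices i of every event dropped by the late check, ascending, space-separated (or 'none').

7 11 18

i=0 t=1 v=2: → [1,3); WM=-2
i=1 t=2 v=8: → [1,4); WM=-1
i=2 t=1 v=3: → [1,4); WM=-1
i=3 t=3 v=5: → [1,5); WM=0
i=4 t=6 v=7: → [6,8); WM=3
i=5 t=10 v=4: → [10,12); WM=7
i=6 t=13 v=8: → [13,15); WM=10
i=7 t=6 v=8: DROP (t<10-1); WM=10
i=8 t=14 v=1: → [13,16); WM=11
i=9 t=15 v=6: → [13,17); WM=12
i=10 t=16 v=6: → [13,18); WM=13
i=11 t=9 v=4: DROP (t<13-1); WM=13
i=12 t=18 v=1: → [18,20); WM=15
i=13 t=19 v=5: → [18,21); WM=16
i=14 t=19 v=5: → [18,21); WM=16
i=15 t=19 v=8: → [18,21); WM=16
i=16 t=20 v=1: → [18,22); WM=17
i=17 t=20 v=3: → [18,22); WM=17
i=18 t=11 v=3: DROP (t<17-1); WM=17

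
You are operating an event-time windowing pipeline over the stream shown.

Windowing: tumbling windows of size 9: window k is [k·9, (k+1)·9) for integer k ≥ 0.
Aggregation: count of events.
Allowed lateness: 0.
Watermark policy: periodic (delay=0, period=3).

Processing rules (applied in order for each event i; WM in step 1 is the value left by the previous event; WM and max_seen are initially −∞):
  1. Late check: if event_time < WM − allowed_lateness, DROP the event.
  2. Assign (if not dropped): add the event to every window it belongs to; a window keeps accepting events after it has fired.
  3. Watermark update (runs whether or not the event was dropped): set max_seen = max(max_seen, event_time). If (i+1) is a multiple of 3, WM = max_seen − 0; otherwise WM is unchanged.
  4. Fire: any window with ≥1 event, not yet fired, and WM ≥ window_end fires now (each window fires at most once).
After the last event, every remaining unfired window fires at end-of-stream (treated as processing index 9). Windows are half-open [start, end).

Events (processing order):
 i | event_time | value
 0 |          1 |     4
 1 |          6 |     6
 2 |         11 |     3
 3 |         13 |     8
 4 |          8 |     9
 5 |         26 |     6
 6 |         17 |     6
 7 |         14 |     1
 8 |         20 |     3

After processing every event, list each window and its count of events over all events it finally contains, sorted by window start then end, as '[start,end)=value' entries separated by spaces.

[0,9)=2 [9,18)=2 [18,27)=1

i=0 t=1 v=4: → [0,9); WM=−∞
i=1 t=6 v=6: → [0,9); WM=−∞
i=2 t=11 v=3: → [9,18); WM=11; [0,9) fires=2
i=3 t=13 v=8: → [9,18); WM=11
i=4 t=8 v=9: DROP (t<11-0); WM=11
i=5 t=26 v=6: → [18,27); WM=26; [9,18) fires=2
i=6 t=17 v=6: DROP (t<26-0); WM=26
i=7 t=14 v=1: DROP (t<26-0); WM=26
i=8 t=20 v=3: DROP (t<26-0); WM=26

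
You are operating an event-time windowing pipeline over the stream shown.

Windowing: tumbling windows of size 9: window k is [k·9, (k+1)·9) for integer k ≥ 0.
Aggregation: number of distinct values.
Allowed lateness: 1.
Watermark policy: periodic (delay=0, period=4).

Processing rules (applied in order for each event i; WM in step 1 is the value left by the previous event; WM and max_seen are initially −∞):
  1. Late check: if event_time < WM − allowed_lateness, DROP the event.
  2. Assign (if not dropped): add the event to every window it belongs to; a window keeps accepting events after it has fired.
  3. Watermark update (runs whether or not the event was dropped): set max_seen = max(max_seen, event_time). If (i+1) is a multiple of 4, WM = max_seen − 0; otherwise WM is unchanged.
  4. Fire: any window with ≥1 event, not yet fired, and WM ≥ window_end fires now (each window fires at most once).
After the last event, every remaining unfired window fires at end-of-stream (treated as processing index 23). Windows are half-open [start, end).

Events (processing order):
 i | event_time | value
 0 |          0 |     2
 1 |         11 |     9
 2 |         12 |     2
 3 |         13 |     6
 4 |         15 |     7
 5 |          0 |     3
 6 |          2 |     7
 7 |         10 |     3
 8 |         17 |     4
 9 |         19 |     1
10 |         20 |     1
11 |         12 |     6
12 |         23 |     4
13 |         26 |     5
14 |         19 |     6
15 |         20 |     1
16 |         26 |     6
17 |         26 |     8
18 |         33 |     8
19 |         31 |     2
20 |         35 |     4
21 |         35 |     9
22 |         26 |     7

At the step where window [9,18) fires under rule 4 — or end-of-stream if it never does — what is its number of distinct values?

i=0 t=0 v=2: → [0,9); WM=−∞
i=1 t=11 v=9: → [9,18); WM=−∞
i=2 t=12 v=2: → [9,18); WM=−∞
i=3 t=13 v=6: → [9,18); WM=13; [0,9) fires=1
i=4 t=15 v=7: → [9,18); WM=13
i=5 t=0 v=3: DROP (t<13-1); WM=13
i=6 t=2 v=7: DROP (t<13-1); WM=13
i=7 t=10 v=3: DROP (t<13-1); WM=15
i=8 t=17 v=4: → [9,18); WM=15
i=9 t=19 v=1: → [18,27); WM=15
i=10 t=20 v=1: → [18,27); WM=15
i=11 t=12 v=6: DROP (t<15-1); WM=20; [9,18) fires=5
i=12 t=23 v=4: → [18,27); WM=20
i=13 t=26 v=5: → [18,27); WM=20
i=14 t=19 v=6: → [18,27); WM=20
i=15 t=20 v=1: → [18,27); WM=26
i=16 t=26 v=6: → [18,27); WM=26
i=17 t=26 v=8: → [18,27); WM=26
i=18 t=33 v=8: → [27,36); WM=26
i=19 t=31 v=2: → [27,36); WM=33; [18,27) fires=5
i=20 t=35 v=4: → [27,36); WM=33
i=21 t=35 v=9: → [27,36); WM=33
i=22 t=26 v=7: DROP (t<33-1); WM=33

5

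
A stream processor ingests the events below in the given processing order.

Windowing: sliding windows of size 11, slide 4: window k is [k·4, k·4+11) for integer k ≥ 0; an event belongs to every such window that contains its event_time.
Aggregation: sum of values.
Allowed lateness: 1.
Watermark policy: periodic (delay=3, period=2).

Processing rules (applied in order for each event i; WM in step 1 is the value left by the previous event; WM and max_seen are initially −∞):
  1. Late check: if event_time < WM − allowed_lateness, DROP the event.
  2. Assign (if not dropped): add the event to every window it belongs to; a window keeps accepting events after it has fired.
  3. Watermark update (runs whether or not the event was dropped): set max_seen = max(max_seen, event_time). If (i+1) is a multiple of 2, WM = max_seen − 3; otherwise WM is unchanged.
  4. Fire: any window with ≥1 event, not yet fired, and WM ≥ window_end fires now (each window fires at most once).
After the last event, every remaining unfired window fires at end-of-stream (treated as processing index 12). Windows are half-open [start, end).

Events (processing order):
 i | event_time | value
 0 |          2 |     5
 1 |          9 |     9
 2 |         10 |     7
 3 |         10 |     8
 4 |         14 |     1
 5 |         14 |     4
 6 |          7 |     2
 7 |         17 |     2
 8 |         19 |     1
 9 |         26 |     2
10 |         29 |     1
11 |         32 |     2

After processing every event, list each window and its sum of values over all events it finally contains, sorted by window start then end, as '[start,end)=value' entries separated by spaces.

i=0 t=2 v=5: → [0,11); WM=−∞
i=1 t=9 v=9: → [8,19),[4,15),[0,11); WM=6
i=2 t=10 v=7: → [8,19),[4,15),[0,11); WM=6
i=3 t=10 v=8: → [8,19),[4,15),[0,11); WM=7
i=4 t=14 v=1: → [12,23),[8,19),[4,15); WM=7
i=5 t=14 v=4: → [12,23),[8,19),[4,15); WM=11; [0,11) fires=29
i=6 t=7 v=2: DROP (t<11-1); WM=11
i=7 t=17 v=2: → [16,27),[12,23),[8,19); WM=14
i=8 t=19 v=1: → [16,27),[12,23); WM=14
i=9 t=26 v=2: → [24,35),[20,31),[16,27); WM=23; [4,15) fires=29 [8,19) fires=31 [12,23) fires=8
i=10 t=29 v=1: → [28,39),[24,35),[20,31); WM=23
i=11 t=32 v=2: → [32,43),[28,39),[24,35); WM=29; [16,27) fires=5

[0,11)=29 [4,15)=29 [8,19)=31 [12,23)=8 [16,27)=5 [20,31)=3 [24,35)=5 [28,39)=3 [32,43)=2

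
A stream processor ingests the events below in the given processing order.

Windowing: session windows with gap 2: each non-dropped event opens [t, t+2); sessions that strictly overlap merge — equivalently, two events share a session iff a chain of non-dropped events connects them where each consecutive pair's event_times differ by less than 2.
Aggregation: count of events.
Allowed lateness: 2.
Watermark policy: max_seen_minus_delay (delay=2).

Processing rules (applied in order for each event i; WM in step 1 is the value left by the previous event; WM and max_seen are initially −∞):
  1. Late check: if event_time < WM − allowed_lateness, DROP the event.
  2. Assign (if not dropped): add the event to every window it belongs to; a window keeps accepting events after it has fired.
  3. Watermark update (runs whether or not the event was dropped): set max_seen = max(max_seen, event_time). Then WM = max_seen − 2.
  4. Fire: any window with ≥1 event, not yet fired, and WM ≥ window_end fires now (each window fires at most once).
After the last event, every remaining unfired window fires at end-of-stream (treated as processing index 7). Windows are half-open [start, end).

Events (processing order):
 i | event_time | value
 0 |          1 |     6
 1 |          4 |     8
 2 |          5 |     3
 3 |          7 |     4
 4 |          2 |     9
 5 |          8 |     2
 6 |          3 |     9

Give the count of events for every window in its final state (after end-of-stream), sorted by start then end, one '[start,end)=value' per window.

i=0 t=1 v=6: → [1,3); WM=-1
i=1 t=4 v=8: → [4,6); WM=2
i=2 t=5 v=3: → [4,7); WM=3
i=3 t=7 v=4: → [7,9); WM=5
i=4 t=2 v=9: DROP (t<5-2); WM=5
i=5 t=8 v=2: → [7,10); WM=6
i=6 t=3 v=9: DROP (t<6-2); WM=6

[1,3)=1 [4,7)=2 [7,10)=2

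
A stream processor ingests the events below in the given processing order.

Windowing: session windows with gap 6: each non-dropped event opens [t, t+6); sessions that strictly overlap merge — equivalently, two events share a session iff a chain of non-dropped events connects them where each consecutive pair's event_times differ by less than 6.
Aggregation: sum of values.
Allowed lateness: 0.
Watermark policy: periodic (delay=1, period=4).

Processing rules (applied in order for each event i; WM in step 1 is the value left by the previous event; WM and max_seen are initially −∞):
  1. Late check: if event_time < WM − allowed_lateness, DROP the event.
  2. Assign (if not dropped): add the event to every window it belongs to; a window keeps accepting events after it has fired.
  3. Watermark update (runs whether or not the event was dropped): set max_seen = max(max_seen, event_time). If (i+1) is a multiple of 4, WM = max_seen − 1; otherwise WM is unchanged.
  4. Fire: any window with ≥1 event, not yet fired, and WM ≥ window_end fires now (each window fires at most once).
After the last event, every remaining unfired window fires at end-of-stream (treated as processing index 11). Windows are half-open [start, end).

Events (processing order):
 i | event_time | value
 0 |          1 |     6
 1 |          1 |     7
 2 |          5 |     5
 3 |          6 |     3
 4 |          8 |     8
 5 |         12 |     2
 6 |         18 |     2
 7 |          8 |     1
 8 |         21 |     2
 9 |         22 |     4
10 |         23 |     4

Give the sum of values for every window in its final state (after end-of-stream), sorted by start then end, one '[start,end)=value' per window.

[1,18)=32 [18,29)=12

i=0 t=1 v=6: → [1,7); WM=−∞
i=1 t=1 v=7: → [1,7); WM=−∞
i=2 t=5 v=5: → [1,11); WM=−∞
i=3 t=6 v=3: → [1,12); WM=5
i=4 t=8 v=8: → [1,14); WM=5
i=5 t=12 v=2: → [1,18); WM=5
i=6 t=18 v=2: → [18,24); WM=5
i=7 t=8 v=1: → [1,18); WM=17
i=8 t=21 v=2: → [18,27); WM=17
i=9 t=22 v=4: → [18,28); WM=17
i=10 t=23 v=4: → [18,29); WM=17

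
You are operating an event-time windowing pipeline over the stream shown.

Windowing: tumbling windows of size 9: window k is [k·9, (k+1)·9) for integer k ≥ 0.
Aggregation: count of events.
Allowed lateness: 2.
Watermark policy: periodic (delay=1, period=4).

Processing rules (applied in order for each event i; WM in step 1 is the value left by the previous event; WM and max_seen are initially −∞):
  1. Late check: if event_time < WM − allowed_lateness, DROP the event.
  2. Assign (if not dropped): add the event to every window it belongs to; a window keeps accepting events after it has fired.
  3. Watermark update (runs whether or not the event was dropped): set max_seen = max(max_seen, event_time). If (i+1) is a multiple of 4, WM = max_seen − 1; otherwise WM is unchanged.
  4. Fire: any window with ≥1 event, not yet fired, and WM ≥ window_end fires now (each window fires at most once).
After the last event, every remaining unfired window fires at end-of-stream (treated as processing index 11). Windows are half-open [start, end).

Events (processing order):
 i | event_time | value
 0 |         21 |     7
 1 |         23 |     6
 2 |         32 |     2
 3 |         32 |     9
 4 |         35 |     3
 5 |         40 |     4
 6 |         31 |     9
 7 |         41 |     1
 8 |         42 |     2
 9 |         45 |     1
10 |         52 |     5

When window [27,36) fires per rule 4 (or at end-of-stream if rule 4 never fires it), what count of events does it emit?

4

i=0 t=21 v=7: → [18,27); WM=−∞
i=1 t=23 v=6: → [18,27); WM=−∞
i=2 t=32 v=2: → [27,36); WM=−∞
i=3 t=32 v=9: → [27,36); WM=31; [18,27) fires=2
i=4 t=35 v=3: → [27,36); WM=31
i=5 t=40 v=4: → [36,45); WM=31
i=6 t=31 v=9: → [27,36); WM=31
i=7 t=41 v=1: → [36,45); WM=40; [27,36) fires=4
i=8 t=42 v=2: → [36,45); WM=40
i=9 t=45 v=1: → [45,54); WM=40
i=10 t=52 v=5: → [45,54); WM=40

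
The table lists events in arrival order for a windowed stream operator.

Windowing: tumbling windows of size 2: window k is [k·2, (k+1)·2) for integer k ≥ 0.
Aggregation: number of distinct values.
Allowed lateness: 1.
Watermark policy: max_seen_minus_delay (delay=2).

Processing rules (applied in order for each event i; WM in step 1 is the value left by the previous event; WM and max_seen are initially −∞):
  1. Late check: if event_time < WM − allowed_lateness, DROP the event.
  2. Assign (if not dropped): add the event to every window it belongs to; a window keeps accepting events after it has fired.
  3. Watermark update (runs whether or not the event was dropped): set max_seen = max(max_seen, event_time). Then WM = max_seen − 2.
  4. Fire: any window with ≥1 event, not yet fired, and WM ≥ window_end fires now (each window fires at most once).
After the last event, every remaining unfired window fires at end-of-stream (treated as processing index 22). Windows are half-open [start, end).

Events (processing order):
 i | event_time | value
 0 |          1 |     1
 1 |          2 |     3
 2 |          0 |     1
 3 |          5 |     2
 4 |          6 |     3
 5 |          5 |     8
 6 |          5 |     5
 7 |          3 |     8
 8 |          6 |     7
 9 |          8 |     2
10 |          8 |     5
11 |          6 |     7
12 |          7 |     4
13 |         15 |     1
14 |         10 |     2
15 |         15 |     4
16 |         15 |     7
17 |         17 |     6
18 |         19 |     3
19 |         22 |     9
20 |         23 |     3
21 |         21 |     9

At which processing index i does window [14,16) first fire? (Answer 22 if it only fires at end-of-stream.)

18

i=0 t=1 v=1: → [0,2); WM=-1
i=1 t=2 v=3: → [2,4); WM=0
i=2 t=0 v=1: → [0,2); WM=0
i=3 t=5 v=2: → [4,6); WM=3; [0,2) fires=1
i=4 t=6 v=3: → [6,8); WM=4; [2,4) fires=1
i=5 t=5 v=8: → [4,6); WM=4
i=6 t=5 v=5: → [4,6); WM=4
i=7 t=3 v=8: → [2,4); WM=4
i=8 t=6 v=7: → [6,8); WM=4
i=9 t=8 v=2: → [8,10); WM=6; [4,6) fires=3
i=10 t=8 v=5: → [8,10); WM=6
i=11 t=6 v=7: → [6,8); WM=6
i=12 t=7 v=4: → [6,8); WM=6
i=13 t=15 v=1: → [14,16); WM=13; [6,8) fires=3 [8,10) fires=2
i=14 t=10 v=2: DROP (t<13-1); WM=13
i=15 t=15 v=4: → [14,16); WM=13
i=16 t=15 v=7: → [14,16); WM=13
i=17 t=17 v=6: → [16,18); WM=15
i=18 t=19 v=3: → [18,20); WM=17; [14,16) fires=3
i=19 t=22 v=9: → [22,24); WM=20; [16,18) fires=1 [18,20) fires=1
i=20 t=23 v=3: → [22,24); WM=21
i=21 t=21 v=9: → [20,22); WM=21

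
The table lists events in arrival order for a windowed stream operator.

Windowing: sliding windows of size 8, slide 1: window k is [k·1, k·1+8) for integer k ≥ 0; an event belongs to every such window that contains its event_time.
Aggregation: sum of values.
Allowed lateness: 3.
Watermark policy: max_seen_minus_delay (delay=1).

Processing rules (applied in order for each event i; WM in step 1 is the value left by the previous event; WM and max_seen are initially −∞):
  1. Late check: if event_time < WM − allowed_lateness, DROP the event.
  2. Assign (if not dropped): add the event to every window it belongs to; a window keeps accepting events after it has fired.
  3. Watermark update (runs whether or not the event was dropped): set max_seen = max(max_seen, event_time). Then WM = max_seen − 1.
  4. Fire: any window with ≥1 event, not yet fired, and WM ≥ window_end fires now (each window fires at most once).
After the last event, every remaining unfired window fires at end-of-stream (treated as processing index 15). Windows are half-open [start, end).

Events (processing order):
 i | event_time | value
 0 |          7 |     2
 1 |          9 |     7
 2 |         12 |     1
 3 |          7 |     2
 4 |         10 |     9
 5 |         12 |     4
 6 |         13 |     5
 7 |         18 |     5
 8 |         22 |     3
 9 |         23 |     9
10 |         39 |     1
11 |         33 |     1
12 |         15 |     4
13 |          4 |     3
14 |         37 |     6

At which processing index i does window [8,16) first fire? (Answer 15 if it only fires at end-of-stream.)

7

i=0 t=7 v=2: → [7,15),[6,14),[5,13),[4,12),[3,11),[2,10),[1,9),[0,8); WM=6
i=1 t=9 v=7: → [9,17),[8,16),[7,15),[6,14),[5,13),[4,12),[3,11),[2,10); WM=8; [0,8) fires=2
i=2 t=12 v=1: → [12,20),[11,19),[10,18),[9,17),[8,16),[7,15),[6,14),[5,13); WM=11; [1,9) fires=2 [2,10) fires=9 [3,11) fires=9
i=3 t=7 v=2: DROP (t<11-3); WM=11
i=4 t=10 v=9: → [10,18),[9,17),[8,16),[7,15),[6,14),[5,13),[4,12),[3,11); WM=11
i=5 t=12 v=4: → [12,20),[11,19),[10,18),[9,17),[8,16),[7,15),[6,14),[5,13); WM=11
i=6 t=13 v=5: → [13,21),[12,20),[11,19),[10,18),[9,17),[8,16),[7,15),[6,14); WM=12; [4,12) fires=18
i=7 t=18 v=5: → [18,26),[17,25),[16,24),[15,23),[14,22),[13,21),[12,20),[11,19); WM=17; [5,13) fires=23 [6,14) fires=28 [7,15) fires=28 [8,16) fires=26 [9,17) fires=26
i=8 t=22 v=3: → [22,30),[21,29),[20,28),[19,27),[18,26),[17,25),[16,24),[15,23); WM=21; [10,18) fires=19 [11,19) fires=15 [12,20) fires=15 [13,21) fires=10
i=9 t=23 v=9: → [23,31),[22,30),[21,29),[20,28),[19,27),[18,26),[17,25),[16,24); WM=22; [14,22) fires=5
i=10 t=39 v=1: → [39,47),[38,46),[37,45),[36,44),[35,43),[34,42),[33,41),[32,40); WM=38; [15,23) fires=8 [16,24) fires=17 [17,25) fires=17 [18,26) fires=17 [19,27) fires=12 [20,28) fires=12 [21,29) fires=12 [22,30) fires=12 [23,31) fires=9
i=11 t=33 v=1: DROP (t<38-3); WM=38
i=12 t=15 v=4: DROP (t<38-3); WM=38
i=13 t=4 v=3: DROP (t<38-3); WM=38
i=14 t=37 v=6: → [37,45),[36,44),[35,43),[34,42),[33,41),[32,40),[31,39),[30,38); WM=38; [30,38) fires=6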